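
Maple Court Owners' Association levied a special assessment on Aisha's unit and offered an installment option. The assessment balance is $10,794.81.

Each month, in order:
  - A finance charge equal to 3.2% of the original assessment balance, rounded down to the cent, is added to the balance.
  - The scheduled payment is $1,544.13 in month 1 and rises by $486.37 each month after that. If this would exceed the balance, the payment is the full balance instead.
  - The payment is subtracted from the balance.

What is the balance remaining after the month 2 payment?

$7,911.04

Month 1: $10,794.81 +$345.43 interest = $11,140.24; pay $1,544.13 → $9,596.11
Month 2: $9,596.11 +$345.43 interest = $9,941.54; pay $2,030.50 → $7,911.04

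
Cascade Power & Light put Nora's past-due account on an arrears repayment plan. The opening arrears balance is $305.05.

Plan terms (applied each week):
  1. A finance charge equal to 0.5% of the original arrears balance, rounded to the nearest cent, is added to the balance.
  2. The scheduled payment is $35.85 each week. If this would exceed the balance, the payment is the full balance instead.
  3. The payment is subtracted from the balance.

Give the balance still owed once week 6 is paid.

# | Opening | Interest | Payment | End bal
1 | $305.05 | $1.53 | $35.85 | $270.73
2 | $270.73 | $1.53 | $35.85 | $236.41
3 | $236.41 | $1.53 | $35.85 | $202.09
4 | $202.09 | $1.53 | $35.85 | $167.77
5 | $167.77 | $1.53 | $35.85 | $133.45
6 | $133.45 | $1.53 | $35.85 | $99.13

$99.13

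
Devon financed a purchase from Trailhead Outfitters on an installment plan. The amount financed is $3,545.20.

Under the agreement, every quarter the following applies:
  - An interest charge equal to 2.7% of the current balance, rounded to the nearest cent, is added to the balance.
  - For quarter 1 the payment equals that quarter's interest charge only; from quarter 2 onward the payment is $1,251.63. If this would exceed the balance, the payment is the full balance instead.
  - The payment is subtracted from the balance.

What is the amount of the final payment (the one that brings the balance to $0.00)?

# | Opening | Interest | Payment | End bal
1 | $3,545.20 | $95.72 | $95.72 | $3,545.20
2 | $3,545.20 | $95.72 | $1,251.63 | $2,389.29
3 | $2,389.29 | $64.51 | $1,251.63 | $1,202.17
4 | $1,202.17 | $32.46 | $1,234.63 | $0.00

$1,234.63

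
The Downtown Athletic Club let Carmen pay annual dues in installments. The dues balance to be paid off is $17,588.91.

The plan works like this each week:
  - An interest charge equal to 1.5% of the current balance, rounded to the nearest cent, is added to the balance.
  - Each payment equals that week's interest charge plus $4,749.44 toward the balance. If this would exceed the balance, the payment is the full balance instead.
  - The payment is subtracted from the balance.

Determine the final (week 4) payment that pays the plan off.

$3,390.70

# | Opening | Interest | Payment | End bal
1 | $17,588.91 | $263.83 | $5,013.27 | $12,839.47
2 | $12,839.47 | $192.59 | $4,942.03 | $8,090.03
3 | $8,090.03 | $121.35 | $4,870.79 | $3,340.59
4 | $3,340.59 | $50.11 | $3,390.70 | $0.00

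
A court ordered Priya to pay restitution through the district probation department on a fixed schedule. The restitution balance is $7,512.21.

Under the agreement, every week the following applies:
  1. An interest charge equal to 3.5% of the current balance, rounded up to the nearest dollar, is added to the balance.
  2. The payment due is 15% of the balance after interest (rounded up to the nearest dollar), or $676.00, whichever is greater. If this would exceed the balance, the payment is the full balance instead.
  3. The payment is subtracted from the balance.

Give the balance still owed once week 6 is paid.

$3,421.21

# | Opening | Interest | Payment | End bal
1 | $7,512.21 | $263.00 | $1,167.00 | $6,608.21
2 | $6,608.21 | $232.00 | $1,027.00 | $5,813.21
3 | $5,813.21 | $204.00 | $903.00 | $5,114.21
4 | $5,114.21 | $179.00 | $794.00 | $4,499.21
5 | $4,499.21 | $158.00 | $699.00 | $3,958.21
6 | $3,958.21 | $139.00 | $676.00 | $3,421.21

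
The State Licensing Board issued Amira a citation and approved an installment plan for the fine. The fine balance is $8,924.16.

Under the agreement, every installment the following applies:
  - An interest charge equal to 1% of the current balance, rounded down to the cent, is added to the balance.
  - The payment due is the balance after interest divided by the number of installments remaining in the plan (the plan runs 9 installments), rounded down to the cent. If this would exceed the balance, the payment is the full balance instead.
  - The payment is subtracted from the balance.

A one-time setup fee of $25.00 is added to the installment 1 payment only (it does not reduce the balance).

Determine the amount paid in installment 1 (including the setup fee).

# | Opening | Interest | Payment | Fee | End bal
1 | $8,924.16 | $89.24 | $1,001.48 | $25.00 | $8,011.92

$1,026.48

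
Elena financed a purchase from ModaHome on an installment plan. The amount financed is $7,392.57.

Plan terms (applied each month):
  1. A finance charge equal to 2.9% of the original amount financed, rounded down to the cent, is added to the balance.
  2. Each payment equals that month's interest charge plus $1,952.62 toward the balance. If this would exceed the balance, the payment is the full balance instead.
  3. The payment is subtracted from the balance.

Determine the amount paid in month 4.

$1,749.09

Month 1: $7,392.57 +$214.38 interest = $7,606.95; pay $2,167.00 → $5,439.95
Month 2: $5,439.95 +$214.38 interest = $5,654.33; pay $2,167.00 → $3,487.33
Month 3: $3,487.33 +$214.38 interest = $3,701.71; pay $2,167.00 → $1,534.71
Month 4: $1,534.71 +$214.38 interest = $1,749.09; pay $1,749.09 → $0.00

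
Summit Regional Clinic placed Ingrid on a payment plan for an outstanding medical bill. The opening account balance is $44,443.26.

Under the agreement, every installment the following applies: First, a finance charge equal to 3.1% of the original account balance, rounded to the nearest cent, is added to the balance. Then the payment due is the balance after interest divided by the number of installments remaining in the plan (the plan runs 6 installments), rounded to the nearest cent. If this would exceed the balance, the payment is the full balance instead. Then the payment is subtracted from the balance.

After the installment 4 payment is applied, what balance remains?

Installment 1: $44,443.26 +$1,377.74 interest = $45,821.00; pay $7,636.83 → $38,184.17
Installment 2: $38,184.17 +$1,377.74 interest = $39,561.91; pay $7,912.38 → $31,649.53
Installment 3: $31,649.53 +$1,377.74 interest = $33,027.27; pay $8,256.82 → $24,770.45
Installment 4: $24,770.45 +$1,377.74 interest = $26,148.19; pay $8,716.06 → $17,432.13

$17,432.13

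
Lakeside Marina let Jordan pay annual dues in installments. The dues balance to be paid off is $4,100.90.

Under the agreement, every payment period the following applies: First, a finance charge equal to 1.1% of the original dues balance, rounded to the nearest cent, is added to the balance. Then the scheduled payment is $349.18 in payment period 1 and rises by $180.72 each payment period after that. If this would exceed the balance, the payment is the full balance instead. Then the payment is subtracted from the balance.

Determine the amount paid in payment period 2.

Payment period 1: opening $4,100.90; interest $45.11 → $4,146.01; payment $349.18; balance $3,796.83
Payment period 2: opening $3,796.83; interest $45.11 → $3,841.94; payment $529.90; balance $3,312.04

$529.90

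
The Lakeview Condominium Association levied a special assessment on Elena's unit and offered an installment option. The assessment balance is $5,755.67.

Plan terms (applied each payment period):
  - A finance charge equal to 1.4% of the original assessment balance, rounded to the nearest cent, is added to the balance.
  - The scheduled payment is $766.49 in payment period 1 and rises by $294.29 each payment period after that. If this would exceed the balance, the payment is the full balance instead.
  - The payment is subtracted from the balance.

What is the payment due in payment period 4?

# | Opening | Interest | Payment | End bal
1 | $5,755.67 | $80.58 | $766.49 | $5,069.76
2 | $5,069.76 | $80.58 | $1,060.78 | $4,089.56
3 | $4,089.56 | $80.58 | $1,355.07 | $2,815.07
4 | $2,815.07 | $80.58 | $1,649.36 | $1,246.29

$1,649.36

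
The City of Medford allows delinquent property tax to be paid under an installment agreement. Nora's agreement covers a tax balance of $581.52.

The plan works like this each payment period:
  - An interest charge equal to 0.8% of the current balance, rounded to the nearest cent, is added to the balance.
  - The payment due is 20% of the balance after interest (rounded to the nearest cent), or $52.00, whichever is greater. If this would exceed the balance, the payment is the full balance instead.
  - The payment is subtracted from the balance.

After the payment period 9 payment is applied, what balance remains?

$0.00

Payment period 1: opening $581.52; interest $4.65 → $586.17; payment $117.23; balance $468.94
Payment period 2: opening $468.94; interest $3.75 → $472.69; payment $94.54; balance $378.15
Payment period 3: opening $378.15; interest $3.03 → $381.18; payment $76.24; balance $304.94
Payment period 4: opening $304.94; interest $2.44 → $307.38; payment $61.48; balance $245.90
Payment period 5: opening $245.90; interest $1.97 → $247.87; payment $52.00; balance $195.87
Payment period 6: opening $195.87; interest $1.57 → $197.44; payment $52.00; balance $145.44
Payment period 7: opening $145.44; interest $1.16 → $146.60; payment $52.00; balance $94.60
Payment period 8: opening $94.60; interest $0.76 → $95.36; payment $52.00; balance $43.36
Payment period 9: opening $43.36; interest $0.35 → $43.71; payment $43.71; balance $0.00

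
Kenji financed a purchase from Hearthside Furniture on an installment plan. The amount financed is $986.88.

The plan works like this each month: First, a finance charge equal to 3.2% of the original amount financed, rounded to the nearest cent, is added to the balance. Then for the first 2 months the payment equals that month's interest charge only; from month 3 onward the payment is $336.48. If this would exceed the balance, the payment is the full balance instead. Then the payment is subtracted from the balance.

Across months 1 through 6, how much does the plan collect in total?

$1,176.36

Month 1: opening $986.88; interest $31.58 → $1,018.46; payment $31.58; balance $986.88
Month 2: opening $986.88; interest $31.58 → $1,018.46; payment $31.58; balance $986.88
Month 3: opening $986.88; interest $31.58 → $1,018.46; payment $336.48; balance $681.98
Month 4: opening $681.98; interest $31.58 → $713.56; payment $336.48; balance $377.08
Month 5: opening $377.08; interest $31.58 → $408.66; payment $336.48; balance $72.18
Month 6: opening $72.18; interest $31.58 → $103.76; payment $103.76; balance $0.00
Total paid: $1,176.36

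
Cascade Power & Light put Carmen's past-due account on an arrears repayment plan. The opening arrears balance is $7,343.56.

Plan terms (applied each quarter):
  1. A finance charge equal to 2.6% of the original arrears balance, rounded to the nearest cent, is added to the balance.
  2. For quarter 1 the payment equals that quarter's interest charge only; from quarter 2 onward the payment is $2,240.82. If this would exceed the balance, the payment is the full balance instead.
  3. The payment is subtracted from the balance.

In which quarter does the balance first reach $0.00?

Quarter 1: opening $7,343.56; interest $190.93 → $7,534.49; payment $190.93; balance $7,343.56
Quarter 2: opening $7,343.56; interest $190.93 → $7,534.49; payment $2,240.82; balance $5,293.67
Quarter 3: opening $5,293.67; interest $190.93 → $5,484.60; payment $2,240.82; balance $3,243.78
Quarter 4: opening $3,243.78; interest $190.93 → $3,434.71; payment $2,240.82; balance $1,193.89
Quarter 5: opening $1,193.89; interest $190.93 → $1,384.82; payment $1,384.82; balance $0.00
Balance reaches $0.00 in quarter 5.

5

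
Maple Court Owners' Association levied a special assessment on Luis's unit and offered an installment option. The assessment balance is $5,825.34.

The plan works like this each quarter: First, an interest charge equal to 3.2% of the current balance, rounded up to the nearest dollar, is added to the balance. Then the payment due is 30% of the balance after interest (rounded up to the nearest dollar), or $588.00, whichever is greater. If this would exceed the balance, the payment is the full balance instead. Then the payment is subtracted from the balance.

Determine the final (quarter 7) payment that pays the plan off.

$511.34

Quarter 1: opening $5,825.34; interest $187.00 → $6,012.34; payment $1,804.00; balance $4,208.34
Quarter 2: opening $4,208.34; interest $135.00 → $4,343.34; payment $1,304.00; balance $3,039.34
Quarter 3: opening $3,039.34; interest $98.00 → $3,137.34; payment $942.00; balance $2,195.34
Quarter 4: opening $2,195.34; interest $71.00 → $2,266.34; payment $680.00; balance $1,586.34
Quarter 5: opening $1,586.34; interest $51.00 → $1,637.34; payment $588.00; balance $1,049.34
Quarter 6: opening $1,049.34; interest $34.00 → $1,083.34; payment $588.00; balance $495.34
Quarter 7: opening $495.34; interest $16.00 → $511.34; payment $511.34; balance $0.00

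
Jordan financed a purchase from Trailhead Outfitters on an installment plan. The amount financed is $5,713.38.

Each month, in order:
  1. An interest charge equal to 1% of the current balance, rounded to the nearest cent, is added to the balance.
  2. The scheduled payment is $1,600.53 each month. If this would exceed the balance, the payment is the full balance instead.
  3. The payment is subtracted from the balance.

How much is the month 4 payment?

$1,047.10

# | Opening | Interest | Payment | End bal
1 | $5,713.38 | $57.13 | $1,600.53 | $4,169.98
2 | $4,169.98 | $41.70 | $1,600.53 | $2,611.15
3 | $2,611.15 | $26.11 | $1,600.53 | $1,036.73
4 | $1,036.73 | $10.37 | $1,047.10 | $0.00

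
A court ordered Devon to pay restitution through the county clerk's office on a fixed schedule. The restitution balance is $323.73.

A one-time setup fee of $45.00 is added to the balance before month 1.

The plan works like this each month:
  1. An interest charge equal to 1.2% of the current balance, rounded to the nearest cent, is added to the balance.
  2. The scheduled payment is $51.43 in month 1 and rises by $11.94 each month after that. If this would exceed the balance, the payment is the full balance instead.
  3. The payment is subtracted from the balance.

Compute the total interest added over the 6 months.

# | Opening | Interest | Payment | End bal
1 | $368.73 | $4.42 | $51.43 | $321.72
2 | $321.72 | $3.86 | $63.37 | $262.21
3 | $262.21 | $3.15 | $75.31 | $190.05
4 | $190.05 | $2.28 | $87.25 | $105.08
5 | $105.08 | $1.26 | $99.19 | $7.15
6 | $7.15 | $0.09 | $7.24 | $0.00
Total interest: $4.42 + $3.86 + $3.15 + $2.28 + $1.26 + $0.09 = $15.06

$15.06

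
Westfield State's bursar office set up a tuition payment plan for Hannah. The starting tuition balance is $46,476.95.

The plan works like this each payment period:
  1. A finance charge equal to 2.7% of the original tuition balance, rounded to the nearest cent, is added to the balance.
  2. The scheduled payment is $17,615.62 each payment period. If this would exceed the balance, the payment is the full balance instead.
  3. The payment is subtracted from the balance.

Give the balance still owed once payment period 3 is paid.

$0.00

Payment period 1: opening $46,476.95; interest $1,254.88 → $47,731.83; payment $17,615.62; balance $30,116.21
Payment period 2: opening $30,116.21; interest $1,254.88 → $31,371.09; payment $17,615.62; balance $13,755.47
Payment period 3: opening $13,755.47; interest $1,254.88 → $15,010.35; payment $15,010.35; balance $0.00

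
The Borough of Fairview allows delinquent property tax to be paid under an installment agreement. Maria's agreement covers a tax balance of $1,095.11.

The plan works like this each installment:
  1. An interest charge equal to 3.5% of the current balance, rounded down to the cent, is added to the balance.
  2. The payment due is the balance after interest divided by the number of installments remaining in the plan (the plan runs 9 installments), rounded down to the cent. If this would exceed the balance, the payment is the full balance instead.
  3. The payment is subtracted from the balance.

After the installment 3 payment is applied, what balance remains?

Installment 1: opening $1,095.11; interest $38.32 → $1,133.43; payment $125.93; balance $1,007.50
Installment 2: opening $1,007.50; interest $35.26 → $1,042.76; payment $130.34; balance $912.42
Installment 3: opening $912.42; interest $31.93 → $944.35; payment $134.90; balance $809.45

$809.45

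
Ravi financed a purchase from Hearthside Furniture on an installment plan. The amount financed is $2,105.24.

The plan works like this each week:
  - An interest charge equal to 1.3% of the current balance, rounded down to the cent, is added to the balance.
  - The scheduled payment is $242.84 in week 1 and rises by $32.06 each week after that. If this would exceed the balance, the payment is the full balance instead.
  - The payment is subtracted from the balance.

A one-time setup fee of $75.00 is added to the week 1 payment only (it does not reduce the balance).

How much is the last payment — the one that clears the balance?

Week 1: opening $2,105.24; interest $27.36 → $2,132.60; payment $242.84 (+ $75.00 fee); balance $1,889.76
Week 2: opening $1,889.76; interest $24.56 → $1,914.32; payment $274.90; balance $1,639.42
Week 3: opening $1,639.42; interest $21.31 → $1,660.73; payment $306.96; balance $1,353.77
Week 4: opening $1,353.77; interest $17.59 → $1,371.36; payment $339.02; balance $1,032.34
Week 5: opening $1,032.34; interest $13.42 → $1,045.76; payment $371.08; balance $674.68
Week 6: opening $674.68; interest $8.77 → $683.45; payment $403.14; balance $280.31
Week 7: opening $280.31; interest $3.64 → $283.95; payment $283.95; balance $0.00

$283.95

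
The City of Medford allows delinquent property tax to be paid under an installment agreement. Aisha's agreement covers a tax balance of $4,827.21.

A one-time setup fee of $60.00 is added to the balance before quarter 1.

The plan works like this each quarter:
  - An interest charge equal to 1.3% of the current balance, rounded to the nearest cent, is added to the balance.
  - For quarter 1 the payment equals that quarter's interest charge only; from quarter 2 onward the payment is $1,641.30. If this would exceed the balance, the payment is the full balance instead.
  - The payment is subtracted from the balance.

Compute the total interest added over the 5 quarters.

Quarter 1: opening $4,887.21; interest $63.53 → $4,950.74; payment $63.53; balance $4,887.21
Quarter 2: opening $4,887.21; interest $63.53 → $4,950.74; payment $1,641.30; balance $3,309.44
Quarter 3: opening $3,309.44; interest $43.02 → $3,352.46; payment $1,641.30; balance $1,711.16
Quarter 4: opening $1,711.16; interest $22.25 → $1,733.41; payment $1,641.30; balance $92.11
Quarter 5: opening $92.11; interest $1.20 → $93.31; payment $93.31; balance $0.00
Total interest: $63.53 + $63.53 + $43.02 + $22.25 + $1.20 = $193.53

$193.53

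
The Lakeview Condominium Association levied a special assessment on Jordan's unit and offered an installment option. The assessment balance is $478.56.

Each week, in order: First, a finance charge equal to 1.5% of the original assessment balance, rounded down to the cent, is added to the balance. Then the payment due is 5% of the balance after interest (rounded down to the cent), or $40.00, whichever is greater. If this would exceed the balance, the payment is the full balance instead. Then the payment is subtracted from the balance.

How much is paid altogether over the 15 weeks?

# | Opening | Interest | Payment | End bal
1 | $478.56 | $7.17 | $40.00 | $445.73
2 | $445.73 | $7.17 | $40.00 | $412.90
3 | $412.90 | $7.17 | $40.00 | $380.07
4 | $380.07 | $7.17 | $40.00 | $347.24
5 | $347.24 | $7.17 | $40.00 | $314.41
6 | $314.41 | $7.17 | $40.00 | $281.58
7 | $281.58 | $7.17 | $40.00 | $248.75
8 | $248.75 | $7.17 | $40.00 | $215.92
9 | $215.92 | $7.17 | $40.00 | $183.09
10 | $183.09 | $7.17 | $40.00 | $150.26
11 | $150.26 | $7.17 | $40.00 | $117.43
12 | $117.43 | $7.17 | $40.00 | $84.60
13 | $84.60 | $7.17 | $40.00 | $51.77
14 | $51.77 | $7.17 | $40.00 | $18.94
15 | $18.94 | $7.17 | $26.11 | $0.00
Total paid: $586.11

$586.11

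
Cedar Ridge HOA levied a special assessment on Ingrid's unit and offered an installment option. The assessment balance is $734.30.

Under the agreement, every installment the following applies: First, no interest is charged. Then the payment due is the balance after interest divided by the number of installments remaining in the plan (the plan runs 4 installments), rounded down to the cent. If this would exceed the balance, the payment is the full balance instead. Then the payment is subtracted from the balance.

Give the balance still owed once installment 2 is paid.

Installment 1: opening $734.30; payment $183.57; balance $550.73
Installment 2: opening $550.73; payment $183.57; balance $367.16

$367.16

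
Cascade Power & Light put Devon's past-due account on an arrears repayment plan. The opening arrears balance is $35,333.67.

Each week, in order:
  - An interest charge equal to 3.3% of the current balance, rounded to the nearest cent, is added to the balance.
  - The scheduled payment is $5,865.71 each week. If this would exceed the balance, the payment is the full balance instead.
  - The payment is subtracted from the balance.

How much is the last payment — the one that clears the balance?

$4,859.43

Week 1: $35,333.67 +$1,166.01 interest = $36,499.68; pay $5,865.71 → $30,633.97
Week 2: $30,633.97 +$1,010.92 interest = $31,644.89; pay $5,865.71 → $25,779.18
Week 3: $25,779.18 +$850.71 interest = $26,629.89; pay $5,865.71 → $20,764.18
Week 4: $20,764.18 +$685.22 interest = $21,449.40; pay $5,865.71 → $15,583.69
Week 5: $15,583.69 +$514.26 interest = $16,097.95; pay $5,865.71 → $10,232.24
Week 6: $10,232.24 +$337.66 interest = $10,569.90; pay $5,865.71 → $4,704.19
Week 7: $4,704.19 +$155.24 interest = $4,859.43; pay $4,859.43 → $0.00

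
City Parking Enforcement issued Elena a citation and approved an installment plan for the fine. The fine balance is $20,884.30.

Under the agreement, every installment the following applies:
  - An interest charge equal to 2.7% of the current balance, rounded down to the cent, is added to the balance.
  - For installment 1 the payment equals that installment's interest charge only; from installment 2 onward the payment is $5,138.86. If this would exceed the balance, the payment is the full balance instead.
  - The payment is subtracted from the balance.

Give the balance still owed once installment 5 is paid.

# | Opening | Interest | Payment | End bal
1 | $20,884.30 | $563.87 | $563.87 | $20,884.30
2 | $20,884.30 | $563.87 | $5,138.86 | $16,309.31
3 | $16,309.31 | $440.35 | $5,138.86 | $11,610.80
4 | $11,610.80 | $313.49 | $5,138.86 | $6,785.43
5 | $6,785.43 | $183.20 | $5,138.86 | $1,829.77

$1,829.77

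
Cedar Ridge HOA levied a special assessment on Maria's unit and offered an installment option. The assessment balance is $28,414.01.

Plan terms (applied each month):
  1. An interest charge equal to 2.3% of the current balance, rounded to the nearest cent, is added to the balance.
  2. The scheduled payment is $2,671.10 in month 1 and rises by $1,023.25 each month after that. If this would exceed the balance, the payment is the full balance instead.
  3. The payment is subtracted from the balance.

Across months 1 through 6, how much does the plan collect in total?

$31,138.48

# | Opening | Interest | Payment | End bal
1 | $28,414.01 | $653.52 | $2,671.10 | $26,396.43
2 | $26,396.43 | $607.12 | $3,694.35 | $23,309.20
3 | $23,309.20 | $536.11 | $4,717.60 | $19,127.71
4 | $19,127.71 | $439.94 | $5,740.85 | $13,826.80
5 | $13,826.80 | $318.02 | $6,764.10 | $7,380.72
6 | $7,380.72 | $169.76 | $7,550.48 | $0.00
Total paid: $31,138.48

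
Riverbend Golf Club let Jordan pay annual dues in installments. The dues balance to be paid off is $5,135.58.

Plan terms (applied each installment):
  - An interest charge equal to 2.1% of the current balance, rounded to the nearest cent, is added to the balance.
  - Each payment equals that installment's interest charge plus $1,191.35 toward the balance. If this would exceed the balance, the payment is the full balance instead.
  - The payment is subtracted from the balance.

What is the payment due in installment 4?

Installment 1: $5,135.58 +$107.85 interest = $5,243.43; pay $1,299.20 → $3,944.23
Installment 2: $3,944.23 +$82.83 interest = $4,027.06; pay $1,274.18 → $2,752.88
Installment 3: $2,752.88 +$57.81 interest = $2,810.69; pay $1,249.16 → $1,561.53
Installment 4: $1,561.53 +$32.79 interest = $1,594.32; pay $1,224.14 → $370.18

$1,224.14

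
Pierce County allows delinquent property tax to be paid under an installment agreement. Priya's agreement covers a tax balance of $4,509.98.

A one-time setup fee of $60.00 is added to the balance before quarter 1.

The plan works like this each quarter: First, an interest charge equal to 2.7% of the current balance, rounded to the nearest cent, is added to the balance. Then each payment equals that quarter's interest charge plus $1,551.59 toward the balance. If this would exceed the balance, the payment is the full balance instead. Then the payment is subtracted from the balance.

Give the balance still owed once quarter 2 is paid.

$1,466.80

Quarter 1: opening $4,569.98; interest $123.39 → $4,693.37; payment $1,674.98; balance $3,018.39
Quarter 2: opening $3,018.39; interest $81.50 → $3,099.89; payment $1,633.09; balance $1,466.80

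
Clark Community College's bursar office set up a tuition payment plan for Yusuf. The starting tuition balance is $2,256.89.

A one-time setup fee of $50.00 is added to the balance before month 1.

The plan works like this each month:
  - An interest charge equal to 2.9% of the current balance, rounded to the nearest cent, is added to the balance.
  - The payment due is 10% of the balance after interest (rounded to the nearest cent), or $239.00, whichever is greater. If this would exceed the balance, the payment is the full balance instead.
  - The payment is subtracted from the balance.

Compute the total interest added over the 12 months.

# | Opening | Interest | Payment | End bal
1 | $2,306.89 | $66.90 | $239.00 | $2,134.79
2 | $2,134.79 | $61.91 | $239.00 | $1,957.70
3 | $1,957.70 | $56.77 | $239.00 | $1,775.47
4 | $1,775.47 | $51.49 | $239.00 | $1,587.96
5 | $1,587.96 | $46.05 | $239.00 | $1,395.01
6 | $1,395.01 | $40.46 | $239.00 | $1,196.47
7 | $1,196.47 | $34.70 | $239.00 | $992.17
8 | $992.17 | $28.77 | $239.00 | $781.94
9 | $781.94 | $22.68 | $239.00 | $565.62
10 | $565.62 | $16.40 | $239.00 | $343.02
11 | $343.02 | $9.95 | $239.00 | $113.97
12 | $113.97 | $3.31 | $117.28 | $0.00
Total interest: $66.90 + $61.91 + $56.77 + $51.49 + $46.05 + $40.46 + $34.70 + $28.77 + $22.68 + $16.40 + $9.95 + $3.31 = $439.39

$439.39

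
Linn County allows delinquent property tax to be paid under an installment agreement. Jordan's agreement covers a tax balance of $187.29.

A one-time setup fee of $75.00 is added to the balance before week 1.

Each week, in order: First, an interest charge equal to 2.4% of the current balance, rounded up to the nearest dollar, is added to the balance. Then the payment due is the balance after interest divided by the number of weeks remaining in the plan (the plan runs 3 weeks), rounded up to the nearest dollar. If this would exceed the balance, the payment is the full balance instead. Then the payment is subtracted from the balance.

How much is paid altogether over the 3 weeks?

$277.29

Week 1: opening $262.29; interest $7.00 → $269.29; payment $90.00; balance $179.29
Week 2: opening $179.29; interest $5.00 → $184.29; payment $93.00; balance $91.29
Week 3: opening $91.29; interest $3.00 → $94.29; payment $94.29; balance $0.00
Total paid: $277.29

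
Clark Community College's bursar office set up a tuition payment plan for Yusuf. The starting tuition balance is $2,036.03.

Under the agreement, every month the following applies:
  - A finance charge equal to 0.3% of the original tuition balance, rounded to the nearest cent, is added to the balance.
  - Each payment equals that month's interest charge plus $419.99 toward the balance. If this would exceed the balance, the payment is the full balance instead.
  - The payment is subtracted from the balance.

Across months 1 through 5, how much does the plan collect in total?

$2,066.58

Month 1: $2,036.03 +$6.11 interest = $2,042.14; pay $426.10 → $1,616.04
Month 2: $1,616.04 +$6.11 interest = $1,622.15; pay $426.10 → $1,196.05
Month 3: $1,196.05 +$6.11 interest = $1,202.16; pay $426.10 → $776.06
Month 4: $776.06 +$6.11 interest = $782.17; pay $426.10 → $356.07
Month 5: $356.07 +$6.11 interest = $362.18; pay $362.18 → $0.00
Total paid: $2,066.58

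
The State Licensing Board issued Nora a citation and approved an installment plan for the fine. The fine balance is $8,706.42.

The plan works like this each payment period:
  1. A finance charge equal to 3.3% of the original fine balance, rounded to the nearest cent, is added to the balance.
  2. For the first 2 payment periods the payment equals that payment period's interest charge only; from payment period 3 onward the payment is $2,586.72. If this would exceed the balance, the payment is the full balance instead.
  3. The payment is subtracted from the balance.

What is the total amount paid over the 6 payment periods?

Payment period 1: $8,706.42 +$287.31 interest = $8,993.73; pay $287.31 → $8,706.42
Payment period 2: $8,706.42 +$287.31 interest = $8,993.73; pay $287.31 → $8,706.42
Payment period 3: $8,706.42 +$287.31 interest = $8,993.73; pay $2,586.72 → $6,407.01
Payment period 4: $6,407.01 +$287.31 interest = $6,694.32; pay $2,586.72 → $4,107.60
Payment period 5: $4,107.60 +$287.31 interest = $4,394.91; pay $2,586.72 → $1,808.19
Payment period 6: $1,808.19 +$287.31 interest = $2,095.50; pay $2,095.50 → $0.00
Total paid: $10,430.28

$10,430.28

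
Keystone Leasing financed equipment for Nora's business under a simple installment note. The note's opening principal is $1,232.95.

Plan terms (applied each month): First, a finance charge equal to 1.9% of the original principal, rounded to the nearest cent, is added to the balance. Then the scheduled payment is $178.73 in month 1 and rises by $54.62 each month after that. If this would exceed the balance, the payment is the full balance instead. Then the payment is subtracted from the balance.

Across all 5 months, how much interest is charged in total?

Month 1: opening $1,232.95; interest $23.43 → $1,256.38; payment $178.73; balance $1,077.65
Month 2: opening $1,077.65; interest $23.43 → $1,101.08; payment $233.35; balance $867.73
Month 3: opening $867.73; interest $23.43 → $891.16; payment $287.97; balance $603.19
Month 4: opening $603.19; interest $23.43 → $626.62; payment $342.59; balance $284.03
Month 5: opening $284.03; interest $23.43 → $307.46; payment $307.46; balance $0.00
Total interest: $23.43 + $23.43 + $23.43 + $23.43 + $23.43 = $117.15

$117.15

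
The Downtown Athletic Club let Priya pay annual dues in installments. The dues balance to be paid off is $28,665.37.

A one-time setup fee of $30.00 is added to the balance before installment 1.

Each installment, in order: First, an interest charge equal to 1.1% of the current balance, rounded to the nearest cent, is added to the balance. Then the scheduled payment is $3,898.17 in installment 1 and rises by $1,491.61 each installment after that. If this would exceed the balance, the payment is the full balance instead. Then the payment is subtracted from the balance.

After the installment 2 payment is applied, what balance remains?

$19,999.31

# | Opening | Interest | Payment | End bal
1 | $28,695.37 | $315.65 | $3,898.17 | $25,112.85
2 | $25,112.85 | $276.24 | $5,389.78 | $19,999.31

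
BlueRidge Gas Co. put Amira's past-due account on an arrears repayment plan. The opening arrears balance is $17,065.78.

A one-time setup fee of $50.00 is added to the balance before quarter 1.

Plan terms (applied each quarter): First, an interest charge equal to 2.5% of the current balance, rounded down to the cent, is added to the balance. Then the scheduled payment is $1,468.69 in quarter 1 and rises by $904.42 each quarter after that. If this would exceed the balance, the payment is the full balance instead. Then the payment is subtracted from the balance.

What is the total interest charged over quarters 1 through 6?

Quarter 1: opening $17,115.78; interest $427.89 → $17,543.67; payment $1,468.69; balance $16,074.98
Quarter 2: opening $16,074.98; interest $401.87 → $16,476.85; payment $2,373.11; balance $14,103.74
Quarter 3: opening $14,103.74; interest $352.59 → $14,456.33; payment $3,277.53; balance $11,178.80
Quarter 4: opening $11,178.80; interest $279.47 → $11,458.27; payment $4,181.95; balance $7,276.32
Quarter 5: opening $7,276.32; interest $181.90 → $7,458.22; payment $5,086.37; balance $2,371.85
Quarter 6: opening $2,371.85; interest $59.29 → $2,431.14; payment $2,431.14; balance $0.00
Total interest: $427.89 + $401.87 + $352.59 + $279.47 + $181.90 + $59.29 = $1,703.01

$1,703.01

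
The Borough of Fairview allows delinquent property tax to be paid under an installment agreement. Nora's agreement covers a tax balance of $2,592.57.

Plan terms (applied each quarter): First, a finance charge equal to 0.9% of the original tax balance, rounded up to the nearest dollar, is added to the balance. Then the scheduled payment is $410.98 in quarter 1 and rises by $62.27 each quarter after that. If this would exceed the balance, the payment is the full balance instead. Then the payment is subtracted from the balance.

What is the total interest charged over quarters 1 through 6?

$144.00

Quarter 1: $2,592.57 +$24.00 interest = $2,616.57; pay $410.98 → $2,205.59
Quarter 2: $2,205.59 +$24.00 interest = $2,229.59; pay $473.25 → $1,756.34
Quarter 3: $1,756.34 +$24.00 interest = $1,780.34; pay $535.52 → $1,244.82
Quarter 4: $1,244.82 +$24.00 interest = $1,268.82; pay $597.79 → $671.03
Quarter 5: $671.03 +$24.00 interest = $695.03; pay $660.06 → $34.97
Quarter 6: $34.97 +$24.00 interest = $58.97; pay $58.97 → $0.00
Total interest: $24.00 + $24.00 + $24.00 + $24.00 + $24.00 + $24.00 = $144.00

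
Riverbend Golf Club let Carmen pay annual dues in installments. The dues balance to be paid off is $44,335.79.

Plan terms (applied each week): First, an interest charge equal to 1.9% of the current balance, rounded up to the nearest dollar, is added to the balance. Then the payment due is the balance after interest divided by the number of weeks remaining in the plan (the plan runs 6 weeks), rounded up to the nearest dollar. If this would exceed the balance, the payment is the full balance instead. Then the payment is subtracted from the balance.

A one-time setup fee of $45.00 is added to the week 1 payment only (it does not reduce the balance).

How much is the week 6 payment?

$8,273.79

Week 1: opening $44,335.79; interest $843.00 → $45,178.79; payment $7,530.00 (+ $45.00 fee); balance $37,648.79
Week 2: opening $37,648.79; interest $716.00 → $38,364.79; payment $7,673.00; balance $30,691.79
Week 3: opening $30,691.79; interest $584.00 → $31,275.79; payment $7,819.00; balance $23,456.79
Week 4: opening $23,456.79; interest $446.00 → $23,902.79; payment $7,968.00; balance $15,934.79
Week 5: opening $15,934.79; interest $303.00 → $16,237.79; payment $8,119.00; balance $8,118.79
Week 6: opening $8,118.79; interest $155.00 → $8,273.79; payment $8,273.79; balance $0.00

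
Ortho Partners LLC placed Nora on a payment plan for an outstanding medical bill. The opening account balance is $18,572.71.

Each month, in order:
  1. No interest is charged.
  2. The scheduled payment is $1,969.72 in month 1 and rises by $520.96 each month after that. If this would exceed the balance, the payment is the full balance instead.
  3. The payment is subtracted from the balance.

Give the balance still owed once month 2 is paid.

Month 1: opening $18,572.71; payment $1,969.72; balance $16,602.99
Month 2: opening $16,602.99; payment $2,490.68; balance $14,112.31

$14,112.31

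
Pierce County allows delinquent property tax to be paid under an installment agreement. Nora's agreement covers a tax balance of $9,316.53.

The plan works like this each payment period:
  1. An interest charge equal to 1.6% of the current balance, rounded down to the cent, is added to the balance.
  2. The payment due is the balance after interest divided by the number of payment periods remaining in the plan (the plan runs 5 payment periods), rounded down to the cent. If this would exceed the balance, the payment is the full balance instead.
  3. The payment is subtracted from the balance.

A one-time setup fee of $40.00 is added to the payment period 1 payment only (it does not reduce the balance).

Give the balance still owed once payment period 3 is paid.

$3,908.37

Payment period 1: opening $9,316.53; interest $149.06 → $9,465.59; payment $1,893.11 (+ $40.00 fee); balance $7,572.48
Payment period 2: opening $7,572.48; interest $121.15 → $7,693.63; payment $1,923.40; balance $5,770.23
Payment period 3: opening $5,770.23; interest $92.32 → $5,862.55; payment $1,954.18; balance $3,908.37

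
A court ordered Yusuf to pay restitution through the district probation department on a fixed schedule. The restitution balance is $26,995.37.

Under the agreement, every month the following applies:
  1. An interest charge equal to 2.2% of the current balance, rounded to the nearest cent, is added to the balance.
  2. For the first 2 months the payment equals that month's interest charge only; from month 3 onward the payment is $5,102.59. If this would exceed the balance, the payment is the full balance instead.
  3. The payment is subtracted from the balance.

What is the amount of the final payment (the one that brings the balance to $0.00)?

$3,513.57

Month 1: $26,995.37 +$593.90 interest = $27,589.27; pay $593.90 → $26,995.37
Month 2: $26,995.37 +$593.90 interest = $27,589.27; pay $593.90 → $26,995.37
Month 3: $26,995.37 +$593.90 interest = $27,589.27; pay $5,102.59 → $22,486.68
Month 4: $22,486.68 +$494.71 interest = $22,981.39; pay $5,102.59 → $17,878.80
Month 5: $17,878.80 +$393.33 interest = $18,272.13; pay $5,102.59 → $13,169.54
Month 6: $13,169.54 +$289.73 interest = $13,459.27; pay $5,102.59 → $8,356.68
Month 7: $8,356.68 +$183.85 interest = $8,540.53; pay $5,102.59 → $3,437.94
Month 8: $3,437.94 +$75.63 interest = $3,513.57; pay $3,513.57 → $0.00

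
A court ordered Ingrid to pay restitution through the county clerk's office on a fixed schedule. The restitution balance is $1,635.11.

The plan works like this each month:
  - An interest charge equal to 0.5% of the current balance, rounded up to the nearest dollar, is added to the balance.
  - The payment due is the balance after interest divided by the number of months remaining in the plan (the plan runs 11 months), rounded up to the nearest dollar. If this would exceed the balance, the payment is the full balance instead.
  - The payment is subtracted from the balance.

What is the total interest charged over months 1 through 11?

$56.00

# | Opening | Interest | Payment | End bal
1 | $1,635.11 | $9.00 | $150.00 | $1,494.11
2 | $1,494.11 | $8.00 | $151.00 | $1,351.11
3 | $1,351.11 | $7.00 | $151.00 | $1,207.11
4 | $1,207.11 | $7.00 | $152.00 | $1,062.11
5 | $1,062.11 | $6.00 | $153.00 | $915.11
6 | $915.11 | $5.00 | $154.00 | $766.11
7 | $766.11 | $4.00 | $155.00 | $615.11
8 | $615.11 | $4.00 | $155.00 | $464.11
9 | $464.11 | $3.00 | $156.00 | $311.11
10 | $311.11 | $2.00 | $157.00 | $156.11
11 | $156.11 | $1.00 | $157.11 | $0.00
Total interest: $9.00 + $8.00 + $7.00 + $7.00 + $6.00 + $5.00 + $4.00 + $4.00 + $3.00 + $2.00 + $1.00 = $56.00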